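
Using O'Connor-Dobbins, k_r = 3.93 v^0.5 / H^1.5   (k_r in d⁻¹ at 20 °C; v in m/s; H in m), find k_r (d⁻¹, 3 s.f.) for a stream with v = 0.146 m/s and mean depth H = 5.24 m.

k_r ≈ 0.125 d⁻¹

k_r = 3.93 × 0.146^0.5 / 5.24^1.5 = 3.93 × 0.3821 / 11.99 = 0.1252 d⁻¹.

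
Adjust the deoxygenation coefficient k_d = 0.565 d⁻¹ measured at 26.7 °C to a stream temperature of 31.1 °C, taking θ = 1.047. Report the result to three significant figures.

k_d(T₂) = k_d(T₁) · θ^(T₂−T₁) = 0.565 × 1.047^(31.1−26.7)
= 0.565 × 1.047^4.40 = 0.565 × 1.224 = 0.6915 d⁻¹.

k_d ≈ 0.692 d⁻¹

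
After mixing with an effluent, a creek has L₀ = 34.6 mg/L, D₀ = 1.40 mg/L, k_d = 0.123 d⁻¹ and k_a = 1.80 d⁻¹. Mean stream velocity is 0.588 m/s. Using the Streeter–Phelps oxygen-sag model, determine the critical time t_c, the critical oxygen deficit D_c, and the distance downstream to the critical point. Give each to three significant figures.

t_c ≈ 1.12 d; D_c ≈ 2.06 mg/L; x_c ≈ 57.0 km

At the critical point dD/dt = 0, so k_d L₀ e^(−k_d t) = k_a D. Substituting D(t) from the Streeter–Phelps equation and solving for t gives
t_c = ln[(k_a/k_d)(1 − D₀(k_a−k_d)/(k_d L₀))] / (k_a−k_d).
Here k_a−k_d = 1.677 d⁻¹ and 1 − D₀(k_a−k_d)/(k_d L₀) = 1 − 1.40×1.677/(0.123×34.6) = 0.4483, so
t_c = ln(14.63 × 0.4483) / 1.677 = 1.881 / 1.677 = 1.122 d.
L(t_c) = L₀ e^(−k_d t_c) = 34.6 × 0.8711 = 30.14 mg/L, and at the critical point k_a D_c = k_d L, so D_c = (0.123/1.80) × 30.14 = 2.060 mg/L.
x_c = v t_c = 0.588 m/s × 1.122 d × 86400 s/d = 56990 m ≈ 57.0 km.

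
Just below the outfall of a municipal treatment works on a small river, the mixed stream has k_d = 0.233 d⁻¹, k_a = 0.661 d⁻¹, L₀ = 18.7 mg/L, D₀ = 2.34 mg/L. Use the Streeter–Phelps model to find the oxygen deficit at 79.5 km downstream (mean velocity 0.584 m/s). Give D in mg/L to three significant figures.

D ≈ 4.29 mg/L

Travel time t = x/v = 79.5 km / (0.584 m/s) = 79500 m / 0.584 m/s = 136100 s = 1.576 d.
k_d L₀/(k_a−k_d) = 0.233×18.7/(0.661−0.233) = 4.357/0.4280 = 10.18 mg/L.
e^(−k_d t) = e^(−0.233×1.576) = 0.6927; e^(−k_a t) = e^(−0.661×1.576) = 0.3529.
D = 10.18 × (0.6927 − 0.3529) + 2.34 × 0.3529 = 3.459 + 0.8259 = 4.285 mg/L.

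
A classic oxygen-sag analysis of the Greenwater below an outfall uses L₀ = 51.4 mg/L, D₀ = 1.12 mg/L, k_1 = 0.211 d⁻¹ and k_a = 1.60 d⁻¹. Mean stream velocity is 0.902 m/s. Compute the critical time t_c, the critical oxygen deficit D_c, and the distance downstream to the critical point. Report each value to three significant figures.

t_c ≈ 1.35 d; D_c ≈ 5.10 mg/L; x_c ≈ 105 km

With k_a/k_1 = 7.583 and 1 − D₀(k_a−k_1)/(k_1 L₀) = 0.8566,
t_c = ln(7.583 × 0.8566) / (1.60 − 0.211) = ln(6.495) / 1.389 = 1.871/1.389 = 1.347 d.
L(t_c) = L₀ e^(−k_1 t_c) = 51.4 × 0.7526 = 38.68 mg/L, and at the critical point k_a D_c = k_1 L, so D_c = (0.211/1.60) × 38.68 = 5.101 mg/L.
x_c = v t_c = 0.902 m/s × 1.347 d × 86400 s/d = 105000 m ≈ 105 km.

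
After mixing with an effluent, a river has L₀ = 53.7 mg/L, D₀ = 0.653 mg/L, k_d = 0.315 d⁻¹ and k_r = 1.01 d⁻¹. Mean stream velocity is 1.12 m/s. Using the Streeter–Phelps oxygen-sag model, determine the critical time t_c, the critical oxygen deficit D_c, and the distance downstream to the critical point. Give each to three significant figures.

t_c ≈ 1.64 d; D_c ≈ 10.0 mg/L; x_c ≈ 158 km

At the critical point dD/dt = 0, so k_d L₀ e^(−k_d t) = k_r D. Substituting D(t) from the Streeter–Phelps equation and solving for t gives
t_c = ln[(k_r/k_d)(1 − D₀(k_r−k_d)/(k_d L₀))] / (k_r−k_d).
Here k_r−k_d = 0.6950 d⁻¹ and 1 − D₀(k_r−k_d)/(k_d L₀) = 1 − 0.653×0.6950/(0.315×53.7) = 0.9732, so
t_c = ln(3.206 × 0.9732) / 0.6950 = 1.138 / 0.6950 = 1.637 d.
D_c = (k_d/k_r) L₀ e^(−k_d t_c) = (0.315/1.01) × 53.7 × e^(−0.315×1.637) = 0.3119 × 53.7 × 0.5970 = 9.999 mg/L.
x_c = v t_c = 1.12 m/s × 1.637 d × 86400 s/d = 158400 m ≈ 158 km.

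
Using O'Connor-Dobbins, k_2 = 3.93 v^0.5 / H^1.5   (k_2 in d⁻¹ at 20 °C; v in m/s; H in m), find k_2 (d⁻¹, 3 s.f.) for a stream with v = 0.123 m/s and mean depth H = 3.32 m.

k_2 = 3.93 × 0.123^0.5 / 3.32^1.5 = 3.93 × 0.3507 / 6.049 = 0.2278 d⁻¹.

k_2 ≈ 0.228 d⁻¹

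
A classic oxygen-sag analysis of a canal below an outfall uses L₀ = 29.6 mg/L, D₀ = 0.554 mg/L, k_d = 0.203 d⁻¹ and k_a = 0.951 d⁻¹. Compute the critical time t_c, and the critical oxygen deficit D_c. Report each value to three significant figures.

t_c ≈ 1.97 d; D_c ≈ 4.24 mg/L

At the critical point dD/dt = 0, so k_d L₀ e^(−k_d t) = k_a D. Substituting D(t) from the Streeter–Phelps equation and solving for t gives
t_c = ln[(k_a/k_d)(1 − D₀(k_a−k_d)/(k_d L₀))] / (k_a−k_d).
Here k_a−k_d = 0.7480 d⁻¹ and 1 − D₀(k_a−k_d)/(k_d L₀) = 1 − 0.554×0.7480/(0.203×29.6) = 0.9310, so
t_c = ln(4.685 × 0.9310) / 0.7480 = 1.473 / 0.7480 = 1.969 d.
L(t_c) = L₀ e^(−k_d t_c) = 29.6 × 0.6705 = 19.85 mg/L, and at the critical point k_a D_c = k_d L, so D_c = (0.203/0.951) × 19.85 = 4.237 mg/L.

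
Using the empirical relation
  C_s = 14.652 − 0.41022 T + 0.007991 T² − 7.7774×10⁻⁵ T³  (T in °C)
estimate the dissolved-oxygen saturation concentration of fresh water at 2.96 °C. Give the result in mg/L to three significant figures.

C_s ≈ 13.5 mg/L

C_s = 14.652 − 0.41022×2.96 + 0.007991×2.96² − 7.7774×10⁻⁵×2.96³ = 13.51 mg/L.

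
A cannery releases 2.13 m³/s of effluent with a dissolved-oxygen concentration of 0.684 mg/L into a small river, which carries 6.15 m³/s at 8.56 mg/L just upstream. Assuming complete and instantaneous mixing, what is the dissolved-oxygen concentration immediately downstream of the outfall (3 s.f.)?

Flow-weighted mixing: C = (Q_r C_r + Q_w C_w)/(Q_r + Q_w)
= (6.15×8.56 + 2.13×0.684)/(6.15 + 2.13) = 54.10/8.280 = 6.534 mg/L.

6.53 mg/L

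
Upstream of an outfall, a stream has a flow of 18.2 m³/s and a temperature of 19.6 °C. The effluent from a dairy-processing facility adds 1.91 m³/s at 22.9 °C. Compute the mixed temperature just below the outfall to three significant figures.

Flow-weighted mixing: C = (Q_r C_r + Q_w C_w)/(Q_r + Q_w)
= (18.2×19.6 + 1.91×22.9)/(18.2 + 1.91) = 400.5/20.11 = 19.91 °C.

19.9 °C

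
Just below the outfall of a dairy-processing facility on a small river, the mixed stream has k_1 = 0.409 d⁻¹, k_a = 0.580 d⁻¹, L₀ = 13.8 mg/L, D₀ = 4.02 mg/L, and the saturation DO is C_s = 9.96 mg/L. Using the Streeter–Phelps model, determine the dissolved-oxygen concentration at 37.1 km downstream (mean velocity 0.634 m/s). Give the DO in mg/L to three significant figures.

Travel time t = x/v = 37.1 km / (0.634 m/s) = 37100 m / 0.634 m/s = 58520 s = 0.6773 d.
k_1 L₀/(k_a−k_1) = 0.409×13.8/(0.580−0.409) = 5.644/0.1710 = 33.01 mg/L.
e^(−k_1 t) = e^(−0.409×0.6773) = 0.7580; e^(−k_a t) = e^(−0.580×0.6773) = 0.6751.
D = 33.01 × (0.7580 − 0.6751) + 4.02 × 0.6751 = 2.736 + 2.714 = 5.450 mg/L.
DO = C_s − D = 9.96 − 5.450 = 4.510 mg/L.

DO ≈ 4.51 mg/L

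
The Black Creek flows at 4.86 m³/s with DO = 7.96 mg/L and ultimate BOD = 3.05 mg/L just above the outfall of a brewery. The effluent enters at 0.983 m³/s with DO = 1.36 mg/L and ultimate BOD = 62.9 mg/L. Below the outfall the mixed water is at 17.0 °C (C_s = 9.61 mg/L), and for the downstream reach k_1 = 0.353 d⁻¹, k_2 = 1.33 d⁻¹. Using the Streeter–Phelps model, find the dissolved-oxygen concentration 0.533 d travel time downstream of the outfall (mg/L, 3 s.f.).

DO ≈ 6.66 mg/L

Mixed DO = (4.86×7.96 + 0.983×1.36)/(4.86+0.983) = 40.02/5.843 = 6.850 mg/L.
Mixed L₀ = (4.86×3.05 + 0.983×62.9)/(5.843) = 76.65/5.843 = 13.12 mg/L.
Initial deficit D₀ = C_s − DO₀ = 9.61 − 6.850 = 2.760 mg/L.
D(0.533) = [0.353×13.12/(1.33−0.353)](e^(−0.353×0.533) − e^(−1.33×0.533)) + 2.760 e^(−1.33×0.533)
= 4.740 × (0.8285 − 0.4922) + 2.760 × 0.4922 = 2.953 mg/L.
DO = 9.61 − 2.953 = 6.657 mg/L.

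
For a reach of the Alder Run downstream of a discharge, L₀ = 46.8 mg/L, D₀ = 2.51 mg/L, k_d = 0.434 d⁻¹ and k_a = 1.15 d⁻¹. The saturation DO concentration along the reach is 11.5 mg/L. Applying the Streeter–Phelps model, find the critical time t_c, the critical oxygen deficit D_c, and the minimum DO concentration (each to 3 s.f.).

t_c ≈ 1.23 d; D_c ≈ 10.3 mg/L; min DO ≈ 1.15 mg/L

t_c = [1/(k_a−k_d)] ln[(k_a/k_d)(1 − D₀(k_a−k_d)/(k_d L₀))]
= [1/(1.15−0.434)] ln[(1.15/0.434)(1 − 2.51×0.7160/(0.434×46.8))]
= (1/0.7160) ln[2.650 × 0.9115] = 1.397 × ln(2.415) = 1.397 × 0.8818 = 1.232 d.
D_c = (k_d/k_a) L₀ e^(−k_d t_c) = (0.434/1.15) × 46.8 × e^(−0.434×1.232) = 0.3774 × 46.8 × 0.5860 = 10.35 mg/L.
Minimum DO = C_s − D_c = 11.5 − 10.35 = 1.151 mg/L.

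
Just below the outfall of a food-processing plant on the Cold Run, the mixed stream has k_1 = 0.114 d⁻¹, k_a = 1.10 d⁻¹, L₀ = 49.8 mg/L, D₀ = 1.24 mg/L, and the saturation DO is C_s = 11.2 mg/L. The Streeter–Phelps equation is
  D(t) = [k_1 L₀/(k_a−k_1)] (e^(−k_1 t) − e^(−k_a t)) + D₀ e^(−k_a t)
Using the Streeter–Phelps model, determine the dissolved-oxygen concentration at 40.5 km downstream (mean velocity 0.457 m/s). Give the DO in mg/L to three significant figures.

Travel time t = x/v = 40.5 km / (0.457 m/s) = 40500 m / 0.457 m/s = 88620 s = 1.026 d.
k_1 L₀/(k_a−k_1) = 0.114×49.8/(1.10−0.114) = 5.677/0.9860 = 5.758 mg/L.
e^(−k_1 t) = e^(−0.114×1.026) = 0.8896; e^(−k_a t) = e^(−1.10×1.026) = 0.3236.
D = 5.758 × (0.8896 − 0.3236) + 1.24 × 0.3236 = 3.259 + 0.4012 = 3.661 mg/L.
DO = C_s − D = 11.2 − 3.661 = 7.539 mg/L.

DO ≈ 7.54 mg/L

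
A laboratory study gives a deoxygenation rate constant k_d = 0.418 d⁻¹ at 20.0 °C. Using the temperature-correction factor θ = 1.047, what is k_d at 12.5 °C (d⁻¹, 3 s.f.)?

k_d ≈ 0.296 d⁻¹

k_d(T₂) = k_d(T₁) · θ^(T₂−T₁) = 0.418 × 1.047^(12.5−20.0)
= 0.418 × 1.047^-7.50 = 0.418 × 0.7086 = 0.2962 d⁻¹.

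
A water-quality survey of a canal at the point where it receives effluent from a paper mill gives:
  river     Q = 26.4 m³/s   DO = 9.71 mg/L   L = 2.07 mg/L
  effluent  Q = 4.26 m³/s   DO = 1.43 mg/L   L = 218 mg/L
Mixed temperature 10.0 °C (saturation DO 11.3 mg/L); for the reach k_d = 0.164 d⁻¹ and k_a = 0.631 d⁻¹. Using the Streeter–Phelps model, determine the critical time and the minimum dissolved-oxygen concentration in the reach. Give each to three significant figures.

t_c ≈ 2.29 d; minimum DO ≈ 5.57 mg/L

Mixed DO = (26.4×9.71 + 4.26×1.43)/(26.4+4.26) = 262.4/30.66 = 8.560 mg/L.
Mixed L₀ = (26.4×2.07 + 4.26×218)/(30.66) = 983.3/30.66 = 32.07 mg/L.
Initial deficit D₀ = C_s − DO₀ = 11.3 − 8.560 = 2.740 mg/L.
t_c = (1/0.4670) ln[(0.631/0.164)(1 − 2.740×0.4670/(0.164×32.07))] = 2.141 × ln(2.911) = 2.288 d.
D_c = (0.164/0.631) × 32.07 × e^(−0.164×2.288) = 0.2599 × 32.07 × 0.6871 = 5.727 mg/L.
Minimum DO = 11.3 − 5.727 = 5.573 mg/L.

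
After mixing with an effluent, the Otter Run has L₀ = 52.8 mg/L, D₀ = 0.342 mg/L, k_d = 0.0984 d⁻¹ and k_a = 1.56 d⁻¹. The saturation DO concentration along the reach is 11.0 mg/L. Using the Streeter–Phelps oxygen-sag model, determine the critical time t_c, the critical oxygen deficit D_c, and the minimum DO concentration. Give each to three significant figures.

t_c ≈ 1.82 d; D_c ≈ 2.78 mg/L; min DO ≈ 8.22 mg/L

t_c = [1/(k_a−k_d)] ln[(k_a/k_d)(1 − D₀(k_a−k_d)/(k_d L₀))]
= [1/(1.56−0.0984)] ln[(1.56/0.0984)(1 − 0.342×1.462/(0.0984×52.8))]
= (1/1.462) ln[15.85 × 0.9038] = 0.6842 × ln(14.33) = 0.6842 × 2.662 = 1.821 d.
L(t_c) = L₀ e^(−k_d t_c) = 52.8 × 0.8359 = 44.14 mg/L, and at the critical point k_a D_c = k_d L, so D_c = (0.0984/1.56) × 44.14 = 2.784 mg/L.
Minimum DO = C_s − D_c = 11.0 − 2.784 = 8.216 mg/L.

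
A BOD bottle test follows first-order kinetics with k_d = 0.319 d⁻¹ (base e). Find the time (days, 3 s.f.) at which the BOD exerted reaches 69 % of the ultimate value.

y/L₀ = 1 − e^(−k_d t) = 0.69 ⇒ e^(−k_d t) = 0.310
t = −ln(0.310) / 0.319 = 1.171 / 0.319 = 3.671 d.

t ≈ 3.67 d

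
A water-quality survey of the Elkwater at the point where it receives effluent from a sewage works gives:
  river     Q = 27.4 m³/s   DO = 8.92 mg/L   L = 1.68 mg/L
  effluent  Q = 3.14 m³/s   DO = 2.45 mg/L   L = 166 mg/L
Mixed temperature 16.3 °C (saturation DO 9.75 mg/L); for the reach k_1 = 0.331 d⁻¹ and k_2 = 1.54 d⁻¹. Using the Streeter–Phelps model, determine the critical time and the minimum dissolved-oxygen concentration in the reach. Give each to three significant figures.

t_c ≈ 0.984 d; minimum DO ≈ 6.87 mg/L

Mixed DO = (27.4×8.92 + 3.14×2.45)/(27.4+3.14) = 252.1/30.54 = 8.255 mg/L.
Mixed L₀ = (27.4×1.68 + 3.14×166)/(30.54) = 567.3/30.54 = 18.57 mg/L.
Initial deficit D₀ = C_s − DO₀ = 9.75 − 8.255 = 1.495 mg/L.
t_c = (1/1.209) ln[(1.54/0.331)(1 − 1.495×1.209/(0.331×18.57))] = 0.8271 × ln(3.285) = 0.9837 d.
D_c = (0.331/1.54) × 18.57 × e^(−0.331×0.9837) = 0.2149 × 18.57 × 0.7221 = 2.883 mg/L.
Minimum DO = 9.75 − 2.883 = 6.867 mg/L.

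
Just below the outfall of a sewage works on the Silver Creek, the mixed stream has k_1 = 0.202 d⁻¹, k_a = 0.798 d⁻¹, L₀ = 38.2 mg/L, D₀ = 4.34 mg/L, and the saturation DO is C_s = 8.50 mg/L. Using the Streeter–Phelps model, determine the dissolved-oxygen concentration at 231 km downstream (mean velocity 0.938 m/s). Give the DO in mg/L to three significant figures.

Travel time t = x/v = 231 km / (0.938 m/s) = 231000 m / 0.938 m/s = 246300 s = 2.850 d.
k_1 L₀/(k_a−k_1) = 0.202×38.2/(0.798−0.202) = 7.716/0.5960 = 12.95 mg/L.
e^(−k_1 t) = e^(−0.202×2.850) = 0.5623; e^(−k_a t) = e^(−0.798×2.850) = 0.1028.
D = 12.95 × (0.5623 − 0.1028) + 4.34 × 0.1028 = 5.948 + 0.4463 = 6.395 mg/L.
DO = C_s − D = 8.50 − 6.395 = 2.105 mg/L.

DO ≈ 2.11 mg/L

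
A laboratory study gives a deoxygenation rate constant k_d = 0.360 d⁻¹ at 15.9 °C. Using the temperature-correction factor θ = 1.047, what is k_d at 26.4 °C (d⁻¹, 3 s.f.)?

k_d(T₂) = k_d(T₁) · θ^(T₂−T₁) = 0.360 × 1.047^(26.4−15.9)
= 0.360 × 1.047^10.5 = 0.360 × 1.620 = 0.5831 d⁻¹.

k_d ≈ 0.583 d⁻¹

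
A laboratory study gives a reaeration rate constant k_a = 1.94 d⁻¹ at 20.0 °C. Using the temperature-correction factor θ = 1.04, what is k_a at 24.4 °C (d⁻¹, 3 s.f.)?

k_a ≈ 2.31 d⁻¹

k_a(T₂) = k_a(T₁) · θ^(T₂−T₁) = 1.94 × 1.04^(24.4−20.0)
= 1.94 × 1.04^4.40 = 1.94 × 1.188 = 2.305 d⁻¹.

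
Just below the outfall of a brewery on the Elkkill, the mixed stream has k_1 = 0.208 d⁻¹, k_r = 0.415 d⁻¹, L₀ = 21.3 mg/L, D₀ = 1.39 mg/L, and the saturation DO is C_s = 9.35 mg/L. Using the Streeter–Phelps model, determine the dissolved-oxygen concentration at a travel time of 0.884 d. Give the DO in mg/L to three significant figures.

k_1 L₀/(k_r−k_1) = 0.208×21.3/(0.415−0.208) = 4.430/0.2070 = 21.40 mg/L.
e^(−k_1 t) = e^(−0.208×0.8840) = 0.8320; e^(−k_r t) = e^(−0.415×0.8840) = 0.6929.
D = 21.40 × (0.8320 − 0.6929) + 1.39 × 0.6929 = 2.978 + 0.9631 = 3.941 mg/L.
DO = C_s − D = 9.35 − 3.941 = 5.409 mg/L.

DO ≈ 5.41 mg/L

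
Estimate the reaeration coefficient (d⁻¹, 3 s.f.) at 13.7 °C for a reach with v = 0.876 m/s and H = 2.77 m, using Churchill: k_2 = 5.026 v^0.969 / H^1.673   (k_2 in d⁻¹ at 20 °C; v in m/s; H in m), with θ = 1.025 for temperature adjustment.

k_2(20) = 5.026 × 0.876^0.969 / 2.77^1.673 = 5.026 × 0.8796 / 5.499 = 0.8040 d⁻¹.
k_2(13.7) = 0.8040 × 1.025^(13.7−20) = 0.8040 × 0.8559 = 0.6881 d⁻¹.

k_2 ≈ 0.688 d⁻¹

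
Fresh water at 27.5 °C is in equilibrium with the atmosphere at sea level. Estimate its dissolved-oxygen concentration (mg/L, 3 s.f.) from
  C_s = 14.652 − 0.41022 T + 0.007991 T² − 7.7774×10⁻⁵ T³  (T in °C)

C_s = 14.652 − 0.41022×27.5 + 0.007991×27.5² − 7.7774×10⁻⁵×27.5³ = 7.797 mg/L.

C_s ≈ 7.80 mg/L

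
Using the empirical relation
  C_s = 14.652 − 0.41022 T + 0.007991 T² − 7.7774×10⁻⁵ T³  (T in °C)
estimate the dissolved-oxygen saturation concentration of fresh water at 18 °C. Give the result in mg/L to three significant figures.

C_s = 14.652 − 0.41022×18 + 0.007991×18² − 7.7774×10⁻⁵×18³ = 9.404 mg/L.

C_s ≈ 9.40 mg/L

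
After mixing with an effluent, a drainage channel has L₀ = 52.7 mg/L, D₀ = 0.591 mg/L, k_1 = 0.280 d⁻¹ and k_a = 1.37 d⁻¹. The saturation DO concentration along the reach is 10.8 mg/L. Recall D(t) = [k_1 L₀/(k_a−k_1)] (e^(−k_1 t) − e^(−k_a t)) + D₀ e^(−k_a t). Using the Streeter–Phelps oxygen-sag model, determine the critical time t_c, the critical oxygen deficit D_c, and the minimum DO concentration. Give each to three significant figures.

t_c ≈ 1.42 d; D_c ≈ 7.25 mg/L; min DO ≈ 3.55 mg/L

With k_a/k_1 = 4.893 and 1 − D₀(k_a−k_1)/(k_1 L₀) = 0.9563,
t_c = ln(4.893 × 0.9563) / (1.37 − 0.280) = ln(4.679) / 1.090 = 1.543/1.090 = 1.416 d.
L(t_c) = L₀ e^(−k_1 t_c) = 52.7 × 0.6727 = 35.45 mg/L, and at the critical point k_a D_c = k_1 L, so D_c = (0.280/1.37) × 35.45 = 7.246 mg/L.
Minimum DO = C_s − D_c = 10.8 − 7.246 = 3.554 mg/L.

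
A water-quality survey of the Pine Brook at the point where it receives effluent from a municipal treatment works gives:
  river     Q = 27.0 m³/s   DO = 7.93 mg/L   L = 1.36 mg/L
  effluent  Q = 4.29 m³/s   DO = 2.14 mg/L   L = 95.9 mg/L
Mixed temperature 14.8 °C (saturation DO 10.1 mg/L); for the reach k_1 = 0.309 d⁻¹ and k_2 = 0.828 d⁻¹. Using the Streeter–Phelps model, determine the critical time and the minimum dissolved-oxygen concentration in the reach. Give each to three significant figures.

Mixed DO = (27.0×7.93 + 4.29×2.14)/(27.0+4.29) = 223.3/31.29 = 7.136 mg/L.
Mixed L₀ = (27.0×1.36 + 4.29×95.9)/(31.29) = 448.1/31.29 = 14.32 mg/L.
Initial deficit D₀ = C_s − DO₀ = 10.1 − 7.136 = 2.964 mg/L.
t_c = (1/0.5190) ln[(0.828/0.309)(1 − 2.964×0.5190/(0.309×14.32))] = 1.927 × ln(1.748) = 1.076 d.
D_c = (0.309/0.828) × 14.32 × e^(−0.309×1.076) = 0.3732 × 14.32 × 0.7171 = 3.833 mg/L.
Minimum DO = 10.1 − 3.833 = 6.267 mg/L.

t_c ≈ 1.08 d; minimum DO ≈ 6.27 mg/L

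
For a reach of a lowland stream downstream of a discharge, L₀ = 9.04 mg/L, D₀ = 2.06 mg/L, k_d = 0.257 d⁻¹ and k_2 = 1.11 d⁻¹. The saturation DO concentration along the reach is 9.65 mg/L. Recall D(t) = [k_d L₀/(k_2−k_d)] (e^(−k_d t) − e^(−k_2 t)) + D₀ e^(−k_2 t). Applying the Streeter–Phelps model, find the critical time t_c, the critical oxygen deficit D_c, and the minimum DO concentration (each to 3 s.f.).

t_c = [1/(k_2−k_d)] ln[(k_2/k_d)(1 − D₀(k_2−k_d)/(k_d L₀))]
= [1/(1.11−0.257)] ln[(1.11/0.257)(1 − 2.06×0.8530/(0.257×9.04))]
= (1/0.8530) ln[4.319 × 0.2437] = 1.172 × ln(1.052) = 1.172 × 0.05107 = 0.05988 d.
L(t_c) = L₀ e^(−k_d t_c) = 9.04 × 0.9847 = 8.902 mg/L, and at the critical point k_2 D_c = k_d L, so D_c = (0.257/1.11) × 8.902 = 2.061 mg/L.
Minimum DO = C_s − D_c = 9.65 − 2.061 = 7.589 mg/L.

t_c ≈ 0.0599 d; D_c ≈ 2.06 mg/L; min DO ≈ 7.59 mg/L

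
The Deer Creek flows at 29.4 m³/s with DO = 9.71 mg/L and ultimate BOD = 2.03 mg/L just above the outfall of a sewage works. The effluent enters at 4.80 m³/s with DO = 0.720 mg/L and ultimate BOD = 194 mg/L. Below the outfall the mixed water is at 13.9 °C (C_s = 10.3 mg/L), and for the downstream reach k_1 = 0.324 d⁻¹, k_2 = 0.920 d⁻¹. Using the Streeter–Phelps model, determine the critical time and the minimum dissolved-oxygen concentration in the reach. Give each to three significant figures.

t_c ≈ 1.54 d; minimum DO ≈ 4.11 mg/L

Mixed DO = (29.4×9.71 + 4.80×0.720)/(29.4+4.80) = 288.9/34.20 = 8.448 mg/L.
Mixed L₀ = (29.4×2.03 + 4.80×194)/(34.20) = 990.9/34.20 = 28.97 mg/L.
Initial deficit D₀ = C_s − DO₀ = 10.3 − 8.448 = 1.852 mg/L.
t_c = (1/0.5960) ln[(0.920/0.324)(1 − 1.852×0.5960/(0.324×28.97))] = 1.678 × ln(2.506) = 1.541 d.
D_c = (0.324/0.920) × 28.97 × e^(−0.324×1.541) = 0.3522 × 28.97 × 0.6069 = 6.193 mg/L.
Minimum DO = 10.3 − 6.193 = 4.107 mg/L.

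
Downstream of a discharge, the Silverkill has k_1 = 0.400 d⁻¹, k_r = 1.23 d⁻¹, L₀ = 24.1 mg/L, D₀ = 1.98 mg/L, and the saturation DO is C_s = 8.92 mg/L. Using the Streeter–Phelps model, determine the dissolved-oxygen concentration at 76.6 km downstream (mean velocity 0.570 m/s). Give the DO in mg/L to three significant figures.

Travel time t = x/v = 76.6 km / (0.570 m/s) = 76600 m / 0.570 m/s = 134400 s = 1.555 d.
k_1 L₀/(k_r−k_1) = 0.400×24.1/(1.23−0.400) = 9.640/0.8300 = 11.61 mg/L.
e^(−k_1 t) = e^(−0.400×1.555) = 0.5368; e^(−k_r t) = e^(−1.23×1.555) = 0.1476.
D = 11.61 × (0.5368 − 0.1476) + 1.98 × 0.1476 = 4.520 + 0.2923 = 4.812 mg/L.
DO = C_s − D = 8.92 − 4.812 = 4.108 mg/L.

DO ≈ 4.11 mg/L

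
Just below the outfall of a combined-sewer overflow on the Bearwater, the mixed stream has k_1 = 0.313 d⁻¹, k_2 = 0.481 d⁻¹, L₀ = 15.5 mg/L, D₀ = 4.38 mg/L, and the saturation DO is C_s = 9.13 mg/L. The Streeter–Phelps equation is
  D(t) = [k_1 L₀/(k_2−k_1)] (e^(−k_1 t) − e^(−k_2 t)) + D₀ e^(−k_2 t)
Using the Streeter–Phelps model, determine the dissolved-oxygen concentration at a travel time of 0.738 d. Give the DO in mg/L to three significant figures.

DO ≈ 3.39 mg/L

k_1 L₀/(k_2−k_1) = 0.313×15.5/(0.481−0.313) = 4.851/0.1680 = 28.88 mg/L.
e^(−k_1 t) = e^(−0.313×0.7380) = 0.7937; e^(−k_2 t) = e^(−0.481×0.7380) = 0.7012.
D = 28.88 × (0.7937 − 0.7012) + 4.38 × 0.7012 = 2.673 + 3.071 = 5.744 mg/L.
DO = C_s − D = 9.13 − 5.744 = 3.386 mg/L.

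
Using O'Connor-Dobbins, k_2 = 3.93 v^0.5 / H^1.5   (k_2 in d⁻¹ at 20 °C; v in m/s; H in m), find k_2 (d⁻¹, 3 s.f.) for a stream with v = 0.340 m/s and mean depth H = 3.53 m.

k_2 ≈ 0.346 d⁻¹

k_2 = 3.93 × 0.340^0.5 / 3.53^1.5 = 3.93 × 0.5831 / 6.632 = 0.3455 d⁻¹.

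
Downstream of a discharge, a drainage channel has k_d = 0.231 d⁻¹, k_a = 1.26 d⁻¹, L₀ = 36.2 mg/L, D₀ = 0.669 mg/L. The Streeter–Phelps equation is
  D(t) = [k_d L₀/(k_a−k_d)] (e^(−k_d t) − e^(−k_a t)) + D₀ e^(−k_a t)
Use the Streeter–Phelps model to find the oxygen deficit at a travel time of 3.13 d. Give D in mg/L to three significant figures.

D ≈ 3.80 mg/L

k_d L₀/(k_a−k_d) = 0.231×36.2/(1.26−0.231) = 8.362/1.029 = 8.127 mg/L.
e^(−k_d t) = e^(−0.231×3.130) = 0.4853; e^(−k_a t) = e^(−1.26×3.130) = 0.01937.
D = 8.127 × (0.4853 − 0.01937) + 0.669 × 0.01937 = 3.786 + 0.01296 = 3.799 mg/L.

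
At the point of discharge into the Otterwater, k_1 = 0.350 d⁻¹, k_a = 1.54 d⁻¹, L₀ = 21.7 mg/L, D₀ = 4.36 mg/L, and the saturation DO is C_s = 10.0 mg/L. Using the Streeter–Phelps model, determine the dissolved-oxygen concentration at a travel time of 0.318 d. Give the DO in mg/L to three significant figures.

DO ≈ 5.53 mg/L

k_1 L₀/(k_a−k_1) = 0.350×21.7/(1.54−0.350) = 7.595/1.190 = 6.382 mg/L.
e^(−k_1 t) = e^(−0.350×0.3180) = 0.8947; e^(−k_a t) = e^(−1.54×0.3180) = 0.6128.
D = 6.382 × (0.8947 − 0.6128) + 4.36 × 0.6128 = 1.799 + 2.672 = 4.471 mg/L.
DO = C_s − D = 10.0 − 4.471 = 5.529 mg/L.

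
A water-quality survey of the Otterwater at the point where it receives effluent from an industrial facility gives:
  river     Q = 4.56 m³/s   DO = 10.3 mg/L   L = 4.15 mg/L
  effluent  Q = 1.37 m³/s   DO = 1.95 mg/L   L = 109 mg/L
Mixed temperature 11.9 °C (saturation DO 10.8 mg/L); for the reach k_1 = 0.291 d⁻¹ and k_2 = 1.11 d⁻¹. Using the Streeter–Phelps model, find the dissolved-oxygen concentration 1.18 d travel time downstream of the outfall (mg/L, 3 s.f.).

DO ≈ 5.71 mg/L

Mixed DO = (4.56×10.3 + 1.37×1.95)/(4.56+1.37) = 49.64/5.930 = 8.371 mg/L.
Mixed L₀ = (4.56×4.15 + 1.37×109)/(5.930) = 168.3/5.930 = 28.37 mg/L.
Initial deficit D₀ = C_s − DO₀ = 10.8 − 8.371 = 2.429 mg/L.
D(1.18) = [0.291×28.37/(1.11−0.291)](e^(−0.291×1.18) − e^(−1.11×1.18)) + 2.429 e^(−1.11×1.18)
= 10.08 × (0.7094 − 0.2699) + 2.429 × 0.2699 = 5.086 mg/L.
DO = 10.8 − 5.086 = 5.714 mg/L.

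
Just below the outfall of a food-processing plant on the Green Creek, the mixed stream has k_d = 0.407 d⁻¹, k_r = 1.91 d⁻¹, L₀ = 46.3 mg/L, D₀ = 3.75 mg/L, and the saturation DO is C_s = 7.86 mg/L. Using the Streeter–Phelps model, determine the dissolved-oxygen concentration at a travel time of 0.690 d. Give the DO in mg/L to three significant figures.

DO ≈ 0.745 mg/L

k_d L₀/(k_r−k_d) = 0.407×46.3/(1.91−0.407) = 18.84/1.503 = 12.54 mg/L.
e^(−k_d t) = e^(−0.407×0.6900) = 0.7552; e^(−k_r t) = e^(−1.91×0.6900) = 0.2677.
D = 12.54 × (0.7552 − 0.2677) + 3.75 × 0.2677 = 6.112 + 1.004 = 7.115 mg/L.
DO = C_s − D = 7.86 − 7.115 = 0.7445 mg/L.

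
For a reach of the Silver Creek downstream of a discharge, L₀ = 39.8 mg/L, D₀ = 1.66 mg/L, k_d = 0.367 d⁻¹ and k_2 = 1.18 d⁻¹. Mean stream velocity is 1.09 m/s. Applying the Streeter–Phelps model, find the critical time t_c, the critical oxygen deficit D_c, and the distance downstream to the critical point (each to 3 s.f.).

With k_2/k_d = 3.215 and 1 − D₀(k_2−k_d)/(k_d L₀) = 0.9076,
t_c = ln(3.215 × 0.9076) / (1.18 − 0.367) = ln(2.918) / 0.8130 = 1.071/0.8130 = 1.317 d.
D_c = (k_d/k_2) L₀ e^(−k_d t_c) = (0.367/1.18) × 39.8 × e^(−0.367×1.317) = 0.3110 × 39.8 × 0.6167 = 7.633 mg/L.
x_c = v t_c = 1.09 m/s × 1.317 d × 86400 s/d = 124100 m ≈ 124 km.

t_c ≈ 1.32 d; D_c ≈ 7.63 mg/L; x_c ≈ 124 km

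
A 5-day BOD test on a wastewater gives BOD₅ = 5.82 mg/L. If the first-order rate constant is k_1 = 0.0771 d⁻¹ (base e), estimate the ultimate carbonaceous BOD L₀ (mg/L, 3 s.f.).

L₀ ≈ 18.2 mg/L

BOD₅ = L₀(1 − e^(−5k_1)) ⇒ L₀ = BOD₅ / (1 − e^(−5×0.0771))
= 5.82 / (1 − 0.6801) = 5.82 / 0.3199 = 18.19 mg/L.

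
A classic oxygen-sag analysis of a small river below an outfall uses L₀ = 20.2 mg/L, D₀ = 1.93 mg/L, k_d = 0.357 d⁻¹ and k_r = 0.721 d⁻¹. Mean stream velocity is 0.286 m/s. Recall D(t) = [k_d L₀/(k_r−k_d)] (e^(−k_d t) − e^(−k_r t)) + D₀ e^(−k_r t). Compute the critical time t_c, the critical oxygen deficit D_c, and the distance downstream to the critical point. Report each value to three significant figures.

t_c = [1/(k_r−k_d)] ln[(k_r/k_d)(1 − D₀(k_r−k_d)/(k_d L₀))]
= [1/(0.721−0.357)] ln[(0.721/0.357)(1 − 1.93×0.3640/(0.357×20.2))]
= (1/0.3640) ln[2.020 × 0.9026] = 2.747 × ln(1.823) = 2.747 × 0.6004 = 1.649 d.
D_c = (k_d/k_r) L₀ e^(−k_d t_c) = (0.357/0.721) × 20.2 × e^(−0.357×1.649) = 0.4951 × 20.2 × 0.5550 = 5.551 mg/L.
x_c = v t_c = 0.286 m/s × 1.649 d × 86400 s/d = 40760 m ≈ 40.8 km.

t_c ≈ 1.65 d; D_c ≈ 5.55 mg/L; x_c ≈ 40.8 km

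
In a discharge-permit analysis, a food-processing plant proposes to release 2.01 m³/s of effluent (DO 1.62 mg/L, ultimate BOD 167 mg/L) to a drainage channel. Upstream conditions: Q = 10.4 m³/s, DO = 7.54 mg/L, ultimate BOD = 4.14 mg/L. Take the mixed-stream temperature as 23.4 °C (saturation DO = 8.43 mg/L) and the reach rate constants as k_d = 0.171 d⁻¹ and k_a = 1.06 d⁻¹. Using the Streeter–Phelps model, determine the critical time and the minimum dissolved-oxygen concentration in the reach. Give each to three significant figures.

t_c ≈ 1.63 d; minimum DO ≈ 4.70 mg/L

Mixed DO = (10.4×7.54 + 2.01×1.62)/(10.4+2.01) = 81.67/12.41 = 6.581 mg/L.
Mixed L₀ = (10.4×4.14 + 2.01×167)/(12.41) = 378.7/12.41 = 30.52 mg/L.
Initial deficit D₀ = C_s − DO₀ = 8.43 − 6.581 = 1.849 mg/L.
t_c = (1/0.8890) ln[(1.06/0.171)(1 − 1.849×0.8890/(0.171×30.52))] = 1.125 × ln(4.246) = 1.627 d.
D_c = (0.171/1.06) × 30.52 × e^(−0.171×1.627) = 0.1613 × 30.52 × 0.7572 = 3.728 mg/L.
Minimum DO = 8.43 − 3.728 = 4.702 mg/L.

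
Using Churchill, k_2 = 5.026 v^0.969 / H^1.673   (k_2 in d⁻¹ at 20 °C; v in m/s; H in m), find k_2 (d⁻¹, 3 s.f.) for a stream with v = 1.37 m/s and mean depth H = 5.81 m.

k_2 ≈ 0.359 d⁻¹

k_2 = 5.026 × 1.37^0.969 / 5.81^1.673 = 5.026 × 1.357 / 18.99 = 0.3591 d⁻¹.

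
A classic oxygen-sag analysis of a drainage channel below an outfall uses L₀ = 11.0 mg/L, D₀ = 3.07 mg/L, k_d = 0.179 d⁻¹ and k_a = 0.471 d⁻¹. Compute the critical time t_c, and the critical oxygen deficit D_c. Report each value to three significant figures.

At the critical point dD/dt = 0, so k_d L₀ e^(−k_d t) = k_a D. Substituting D(t) from the Streeter–Phelps equation and solving for t gives
t_c = ln[(k_a/k_d)(1 − D₀(k_a−k_d)/(k_d L₀))] / (k_a−k_d).
Here k_a−k_d = 0.2920 d⁻¹ and 1 − D₀(k_a−k_d)/(k_d L₀) = 1 − 3.07×0.2920/(0.179×11.0) = 0.5447, so
t_c = ln(2.631 × 0.5447) / 0.2920 = 0.3600 / 0.2920 = 1.233 d.
L(t_c) = L₀ e^(−k_d t_c) = 11.0 × 0.8020 = 8.822 mg/L, and at the critical point k_a D_c = k_d L, so D_c = (0.179/0.471) × 8.822 = 3.353 mg/L.

t_c ≈ 1.23 d; D_c ≈ 3.35 mg/L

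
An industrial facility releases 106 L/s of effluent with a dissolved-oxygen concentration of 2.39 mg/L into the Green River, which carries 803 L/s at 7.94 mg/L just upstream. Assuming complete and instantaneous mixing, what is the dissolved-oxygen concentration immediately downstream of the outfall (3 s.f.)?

Flow-weighted mixing: C = (Q_r C_r + Q_w C_w)/(Q_r + Q_w)
= (803×7.94 + 106×2.39)/(803 + 106) = 6629/909.0 = 7.293 mg/L.

7.29 mg/L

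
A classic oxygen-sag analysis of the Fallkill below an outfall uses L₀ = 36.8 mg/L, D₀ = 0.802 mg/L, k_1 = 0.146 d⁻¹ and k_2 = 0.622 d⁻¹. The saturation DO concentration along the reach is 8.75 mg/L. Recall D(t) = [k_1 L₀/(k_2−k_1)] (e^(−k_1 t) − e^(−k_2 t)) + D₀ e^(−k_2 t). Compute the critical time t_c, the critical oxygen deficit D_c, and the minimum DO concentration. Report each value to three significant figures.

t_c ≈ 2.89 d; D_c ≈ 5.66 mg/L; min DO ≈ 3.09 mg/L

t_c = [1/(k_2−k_1)] ln[(k_2/k_1)(1 − D₀(k_2−k_1)/(k_1 L₀))]
= [1/(0.622−0.146)] ln[(0.622/0.146)(1 − 0.802×0.4760/(0.146×36.8))]
= (1/0.4760) ln[4.260 × 0.9289] = 2.101 × ln(3.958) = 2.101 × 1.376 = 2.890 d.
D_c = (k_1/k_2) L₀ e^(−k_1 t_c) = (0.146/0.622) × 36.8 × e^(−0.146×2.890) = 0.2347 × 36.8 × 0.6558 = 5.665 mg/L.
Minimum DO = C_s − D_c = 8.75 − 5.665 = 3.085 mg/L.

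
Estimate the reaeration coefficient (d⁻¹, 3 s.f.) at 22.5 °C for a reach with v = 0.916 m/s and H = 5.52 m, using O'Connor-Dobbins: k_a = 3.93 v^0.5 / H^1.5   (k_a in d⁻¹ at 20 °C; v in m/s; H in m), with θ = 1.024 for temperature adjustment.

k_a ≈ 0.308 d⁻¹

k_a(20) = 3.93 × 0.916^0.5 / 5.52^1.5 = 3.93 × 0.9571 / 12.97 = 0.2900 d⁻¹.
k_a(22.5) = 0.2900 × 1.024^(22.5−20) = 0.2900 × 1.061 = 0.3077 d⁻¹.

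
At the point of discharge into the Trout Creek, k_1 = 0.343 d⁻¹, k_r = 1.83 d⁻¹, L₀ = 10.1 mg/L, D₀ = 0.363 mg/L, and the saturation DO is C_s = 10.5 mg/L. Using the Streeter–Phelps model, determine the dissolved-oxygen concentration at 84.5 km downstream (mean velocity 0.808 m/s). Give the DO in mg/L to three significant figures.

DO ≈ 9.18 mg/L

Travel time t = x/v = 84.5 km / (0.808 m/s) = 84500 m / 0.808 m/s = 104600 s = 1.210 d.
k_1 L₀/(k_r−k_1) = 0.343×10.1/(1.83−0.343) = 3.464/1.487 = 2.330 mg/L.
e^(−k_1 t) = e^(−0.343×1.210) = 0.6602; e^(−k_r t) = e^(−1.83×1.210) = 0.1091.
D = 2.330 × (0.6602 − 0.1091) + 0.363 × 0.1091 = 1.284 + 0.03962 = 1.323 mg/L.
DO = C_s − D = 10.5 − 1.323 = 9.177 mg/L.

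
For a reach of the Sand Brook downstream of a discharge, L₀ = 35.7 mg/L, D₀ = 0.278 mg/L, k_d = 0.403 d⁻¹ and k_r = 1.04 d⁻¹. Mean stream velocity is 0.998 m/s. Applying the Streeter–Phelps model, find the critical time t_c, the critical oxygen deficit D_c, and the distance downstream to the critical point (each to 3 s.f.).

t_c ≈ 1.47 d; D_c ≈ 7.65 mg/L; x_c ≈ 127 km

t_c = [1/(k_r−k_d)] ln[(k_r/k_d)(1 − D₀(k_r−k_d)/(k_d L₀))]
= [1/(1.04−0.403)] ln[(1.04/0.403)(1 − 0.278×0.6370/(0.403×35.7))]
= (1/0.6370) ln[2.581 × 0.9877] = 1.570 × ln(2.549) = 1.570 × 0.9357 = 1.469 d.
D_c = (k_d/k_r) L₀ e^(−k_d t_c) = (0.403/1.04) × 35.7 × e^(−0.403×1.469) = 0.3875 × 35.7 × 0.5533 = 7.654 mg/L.
x_c = v t_c = 0.998 m/s × 1.469 d × 86400 s/d = 126700 m ≈ 127 km.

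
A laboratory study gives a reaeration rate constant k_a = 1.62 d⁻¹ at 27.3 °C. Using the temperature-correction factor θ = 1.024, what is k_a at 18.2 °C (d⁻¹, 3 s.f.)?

k_a(T₂) = k_a(T₁) · θ^(T₂−T₁) = 1.62 × 1.024^(18.2−27.3)
= 1.62 × 1.024^-9.10 = 1.62 × 0.8059 = 1.306 d⁻¹.

k_a ≈ 1.31 d⁻¹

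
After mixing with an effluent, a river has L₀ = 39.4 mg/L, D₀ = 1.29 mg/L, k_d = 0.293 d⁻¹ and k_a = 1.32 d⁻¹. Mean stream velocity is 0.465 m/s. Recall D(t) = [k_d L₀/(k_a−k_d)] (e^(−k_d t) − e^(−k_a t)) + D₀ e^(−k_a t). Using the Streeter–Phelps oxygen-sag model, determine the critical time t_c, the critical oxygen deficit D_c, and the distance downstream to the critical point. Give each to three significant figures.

t_c = [1/(k_a−k_d)] ln[(k_a/k_d)(1 − D₀(k_a−k_d)/(k_d L₀))]
= [1/(1.32−0.293)] ln[(1.32/0.293)(1 − 1.29×1.027/(0.293×39.4))]
= (1/1.027) ln[4.505 × 0.8852] = 0.9737 × ln(3.988) = 0.9737 × 1.383 = 1.347 d.
L(t_c) = L₀ e^(−k_d t_c) = 39.4 × 0.6739 = 26.55 mg/L, and at the critical point k_a D_c = k_d L, so D_c = (0.293/1.32) × 26.55 = 5.894 mg/L.
x_c = v t_c = 0.465 m/s × 1.347 d × 86400 s/d = 54120 m ≈ 54.1 km.

t_c ≈ 1.35 d; D_c ≈ 5.89 mg/L; x_c ≈ 54.1 km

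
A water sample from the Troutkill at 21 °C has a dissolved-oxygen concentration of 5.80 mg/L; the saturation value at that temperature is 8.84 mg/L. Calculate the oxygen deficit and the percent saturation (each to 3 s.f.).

D ≈ 3.04 mg/L; 65.6 % saturation

D = C_s − C = 8.84 − 5.80 = 3.04 mg/L.
% saturation = 5.80/8.84 × 100 = 65.6 %.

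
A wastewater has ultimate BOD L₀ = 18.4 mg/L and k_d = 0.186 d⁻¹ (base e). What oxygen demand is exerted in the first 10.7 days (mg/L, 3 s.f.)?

y_t = L₀(1 − e^(−k_d t)) = 18.4 × (1 − e^(−0.186×10.7))
= 18.4 × (1 − 0.1367) = 18.4 × 0.8633 = 15.89 mg/L.

y ≈ 15.9 mg/L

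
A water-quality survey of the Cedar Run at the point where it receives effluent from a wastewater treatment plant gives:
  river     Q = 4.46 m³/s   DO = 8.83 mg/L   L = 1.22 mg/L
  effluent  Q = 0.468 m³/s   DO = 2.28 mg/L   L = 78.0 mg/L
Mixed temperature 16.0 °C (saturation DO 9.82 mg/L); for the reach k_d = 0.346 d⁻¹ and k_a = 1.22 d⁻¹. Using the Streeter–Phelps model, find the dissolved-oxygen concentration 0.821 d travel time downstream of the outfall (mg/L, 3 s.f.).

Mixed DO = (4.46×8.83 + 0.468×2.28)/(4.46+0.468) = 40.45/4.928 = 8.208 mg/L.
Mixed L₀ = (4.46×1.22 + 0.468×78.0)/(4.928) = 41.95/4.928 = 8.512 mg/L.
Initial deficit D₀ = C_s − DO₀ = 9.82 − 8.208 = 1.612 mg/L.
D(0.821) = [0.346×8.512/(1.22−0.346)](e^(−0.346×0.821) − e^(−1.22×0.821)) + 1.612 e^(−1.22×0.821)
= 3.370 × (0.7527 − 0.3673) + 1.612 × 0.3673 = 1.891 mg/L.
DO = 9.82 − 1.891 = 7.929 mg/L.

DO ≈ 7.93 mg/L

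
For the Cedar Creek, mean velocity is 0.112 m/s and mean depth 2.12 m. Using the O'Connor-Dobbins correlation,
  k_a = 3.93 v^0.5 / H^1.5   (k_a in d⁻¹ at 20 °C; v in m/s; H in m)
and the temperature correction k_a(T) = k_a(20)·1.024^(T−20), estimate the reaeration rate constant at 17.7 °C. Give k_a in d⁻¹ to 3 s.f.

k_a ≈ 0.403 d⁻¹

k_a(20) = 3.93 × 0.112^0.5 / 2.12^1.5 = 3.93 × 0.3347 / 3.087 = 0.4261 d⁻¹.
k_a(17.7) = 0.4261 × 1.024^(17.7−20) = 0.4261 × 0.9469 = 0.4035 d⁻¹.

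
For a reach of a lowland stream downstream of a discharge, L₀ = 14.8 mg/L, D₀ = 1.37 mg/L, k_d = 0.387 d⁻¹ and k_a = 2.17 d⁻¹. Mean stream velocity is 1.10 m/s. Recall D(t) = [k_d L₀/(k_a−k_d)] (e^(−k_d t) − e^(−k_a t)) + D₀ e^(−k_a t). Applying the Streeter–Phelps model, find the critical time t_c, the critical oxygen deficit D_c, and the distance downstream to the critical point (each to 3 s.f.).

t_c ≈ 0.655 d; D_c ≈ 2.05 mg/L; x_c ≈ 62.3 km

At the critical point dD/dt = 0, so k_d L₀ e^(−k_d t) = k_a D. Substituting D(t) from the Streeter–Phelps equation and solving for t gives
t_c = ln[(k_a/k_d)(1 − D₀(k_a−k_d)/(k_d L₀))] / (k_a−k_d).
Here k_a−k_d = 1.783 d⁻¹ and 1 − D₀(k_a−k_d)/(k_d L₀) = 1 − 1.37×1.783/(0.387×14.8) = 0.5735, so
t_c = ln(5.607 × 0.5735) / 1.783 = 1.168 / 1.783 = 0.6551 d.
D_c = (k_d/k_a) L₀ e^(−k_d t_c) = (0.387/2.17) × 14.8 × e^(−0.387×0.6551) = 0.1783 × 14.8 × 0.7761 = 2.048 mg/L.
x_c = v t_c = 1.10 m/s × 0.6551 d × 86400 s/d = 62260 m ≈ 62.3 km.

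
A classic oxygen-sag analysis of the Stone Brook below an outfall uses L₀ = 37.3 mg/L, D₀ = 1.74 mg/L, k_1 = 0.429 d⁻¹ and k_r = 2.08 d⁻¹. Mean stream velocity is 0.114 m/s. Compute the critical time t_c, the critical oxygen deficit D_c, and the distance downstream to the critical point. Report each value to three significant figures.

At the critical point dD/dt = 0, so k_1 L₀ e^(−k_1 t) = k_r D. Substituting D(t) from the Streeter–Phelps equation and solving for t gives
t_c = ln[(k_r/k_1)(1 − D₀(k_r−k_1)/(k_1 L₀))] / (k_r−k_1).
Here k_r−k_1 = 1.651 d⁻¹ and 1 − D₀(k_r−k_1)/(k_1 L₀) = 1 − 1.74×1.651/(0.429×37.3) = 0.8205, so
t_c = ln(4.848 × 0.8205) / 1.651 = 1.381 / 1.651 = 0.8363 d.
D_c = (k_1/k_r) L₀ e^(−k_1 t_c) = (0.429/2.08) × 37.3 × e^(−0.429×0.8363) = 0.2062 × 37.3 × 0.6985 = 5.374 mg/L.
x_c = v t_c = 0.114 m/s × 0.8363 d × 86400 s/d = 8238 m ≈ 8.24 km.

t_c ≈ 0.836 d; D_c ≈ 5.37 mg/L; x_c ≈ 8.24 km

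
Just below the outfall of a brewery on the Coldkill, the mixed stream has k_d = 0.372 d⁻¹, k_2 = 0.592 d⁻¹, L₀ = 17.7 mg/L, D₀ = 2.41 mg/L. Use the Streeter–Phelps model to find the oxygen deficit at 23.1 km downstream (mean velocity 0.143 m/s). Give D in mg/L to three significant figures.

D ≈ 5.83 mg/L

Travel time t = x/v = 23.1 km / (0.143 m/s) = 23100 m / 0.143 m/s = 161500 s = 1.870 d.
k_d L₀/(k_2−k_d) = 0.372×17.7/(0.592−0.372) = 6.584/0.2200 = 29.93 mg/L.
e^(−k_d t) = e^(−0.372×1.870) = 0.4988; e^(−k_2 t) = e^(−0.592×1.870) = 0.3306.
D = 29.93 × (0.4988 − 0.3306) + 2.41 × 0.3306 = 5.035 + 0.7968 = 5.831 mg/L.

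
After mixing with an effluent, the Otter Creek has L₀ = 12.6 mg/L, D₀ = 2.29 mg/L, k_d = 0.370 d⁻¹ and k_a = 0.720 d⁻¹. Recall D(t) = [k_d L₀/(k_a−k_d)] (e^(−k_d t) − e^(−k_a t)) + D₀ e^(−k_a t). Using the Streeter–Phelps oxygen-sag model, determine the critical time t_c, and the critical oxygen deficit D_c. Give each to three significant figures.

t_c ≈ 1.36 d; D_c ≈ 3.91 mg/L

At the critical point dD/dt = 0, so k_d L₀ e^(−k_d t) = k_a D. Substituting D(t) from the Streeter–Phelps equation and solving for t gives
t_c = ln[(k_a/k_d)(1 − D₀(k_a−k_d)/(k_d L₀))] / (k_a−k_d).
Here k_a−k_d = 0.3500 d⁻¹ and 1 − D₀(k_a−k_d)/(k_d L₀) = 1 − 2.29×0.3500/(0.370×12.6) = 0.8281, so
t_c = ln(1.946 × 0.8281) / 0.3500 = 0.4771 / 0.3500 = 1.363 d.
D_c = (k_d/k_a) L₀ e^(−k_d t_c) = (0.370/0.720) × 12.6 × e^(−0.370×1.363) = 0.5139 × 12.6 × 0.6039 = 3.910 mg/L.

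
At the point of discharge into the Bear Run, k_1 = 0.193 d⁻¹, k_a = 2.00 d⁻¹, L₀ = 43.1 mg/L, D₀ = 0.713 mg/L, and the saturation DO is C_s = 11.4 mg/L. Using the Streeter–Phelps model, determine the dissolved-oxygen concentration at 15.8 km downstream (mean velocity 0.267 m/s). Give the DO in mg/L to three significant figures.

DO ≈ 8.36 mg/L

Travel time t = x/v = 15.8 km / (0.267 m/s) = 15800 m / 0.267 m/s = 59180 s = 0.6849 d.
k_1 L₀/(k_a−k_1) = 0.193×43.1/(2.00−0.193) = 8.318/1.807 = 4.603 mg/L.
e^(−k_1 t) = e^(−0.193×0.6849) = 0.8762; e^(−k_a t) = e^(−2.00×0.6849) = 0.2542.
D = 4.603 × (0.8762 − 0.2542) + 0.713 × 0.2542 = 2.863 + 0.1812 = 3.045 mg/L.
DO = C_s − D = 11.4 − 3.045 = 8.355 mg/L.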